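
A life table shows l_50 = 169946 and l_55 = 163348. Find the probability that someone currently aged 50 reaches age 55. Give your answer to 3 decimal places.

0.961

We want 5p50 = l_55/l_50.
The conditional survival probability is l_55/l_50 = 163348/169946 = 0.961176.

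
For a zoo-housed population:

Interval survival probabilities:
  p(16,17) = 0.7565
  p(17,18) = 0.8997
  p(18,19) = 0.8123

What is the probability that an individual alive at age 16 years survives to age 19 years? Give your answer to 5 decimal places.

Chaining the interval survival probabilities: 0.7565 × 0.8997 × 0.8123.
= 0.552870.

0.55287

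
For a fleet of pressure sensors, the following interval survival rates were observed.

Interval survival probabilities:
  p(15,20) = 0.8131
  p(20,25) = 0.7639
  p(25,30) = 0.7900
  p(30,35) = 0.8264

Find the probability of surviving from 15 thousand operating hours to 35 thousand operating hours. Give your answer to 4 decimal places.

0.4055

Survival from 15 to 35 is the product of surviving each interval: 0.8131 × 0.7639 × 0.7900 × 0.8264.
= 0.405507.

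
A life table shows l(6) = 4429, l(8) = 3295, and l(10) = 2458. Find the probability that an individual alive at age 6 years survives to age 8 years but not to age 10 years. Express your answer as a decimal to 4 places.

This is the probability of reaching 8 but not 10, conditional on being alive at 6: (l(8) − l(10)) / l(6).
= (3295 − 2458) / 4429 = 837 / 4429 = 0.188982.

0.1890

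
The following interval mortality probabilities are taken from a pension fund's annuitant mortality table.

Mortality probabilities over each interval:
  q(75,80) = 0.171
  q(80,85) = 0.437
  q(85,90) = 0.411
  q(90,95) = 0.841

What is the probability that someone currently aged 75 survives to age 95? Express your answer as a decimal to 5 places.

0.04371

The overall survival probability is (1 − 0.171) × (1 − 0.437) × (1 − 0.411) × (1 − 0.841).
= 0.829 × 0.563 × 0.589 × 0.159 = 0.043709.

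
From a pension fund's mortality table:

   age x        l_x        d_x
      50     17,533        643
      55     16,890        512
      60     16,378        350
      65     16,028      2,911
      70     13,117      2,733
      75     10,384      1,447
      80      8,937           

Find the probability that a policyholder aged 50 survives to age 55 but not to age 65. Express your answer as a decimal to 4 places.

0.0492

This is the probability of reaching 55 but not 65, conditional on being alive at 50: (l_55 − l_65) / l_50.
= (16,890 − 16,028) / 17,533 = 862 / 17,533 = 0.049164.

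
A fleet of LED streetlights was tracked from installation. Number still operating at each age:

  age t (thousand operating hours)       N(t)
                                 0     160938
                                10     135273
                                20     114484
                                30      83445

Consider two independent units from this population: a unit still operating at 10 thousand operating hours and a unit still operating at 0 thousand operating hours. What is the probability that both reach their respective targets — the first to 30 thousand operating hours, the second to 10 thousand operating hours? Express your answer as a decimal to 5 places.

0.51849

p₁ = N(30)/N(10) = 83445/135273 = 0.616864; p₂ = N(10)/N(0) = 135273/160938 = 0.840529.
P(both) = p₁ × p₂ = 0.616864 × 0.840529 = 0.518492.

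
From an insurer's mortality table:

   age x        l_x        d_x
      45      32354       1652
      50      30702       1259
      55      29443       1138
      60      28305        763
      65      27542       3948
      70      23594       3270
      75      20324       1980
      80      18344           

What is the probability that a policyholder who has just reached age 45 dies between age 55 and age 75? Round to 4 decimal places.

0.2819

We want 10|20q45 = (l_55 − l_75)/l_45.
This is the probability of reaching 55 but not 75, conditional on being alive at 45: (l_55 − l_75) / l_45.
= (29443 − 20324) / 32354 = 9119 / 32354 = 0.281851.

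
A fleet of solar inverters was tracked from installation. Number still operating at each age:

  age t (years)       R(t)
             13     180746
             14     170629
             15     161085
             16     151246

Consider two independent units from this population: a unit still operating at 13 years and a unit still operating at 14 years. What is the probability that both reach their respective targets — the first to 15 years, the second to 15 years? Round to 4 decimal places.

p₁ = R(15)/R(13) = 161085/180746 = 0.891223; p₂ = R(15)/R(14) = 161085/170629 = 0.944066.
P(both) = p₁ × p₂ = 0.891223 × 0.944066 = 0.841373.

0.8414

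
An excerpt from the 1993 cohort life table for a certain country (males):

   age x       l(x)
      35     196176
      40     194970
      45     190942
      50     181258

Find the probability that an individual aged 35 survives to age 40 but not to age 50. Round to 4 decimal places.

0.0699

This is the probability of reaching 40 but not 50, conditional on being alive at 35: (l(40) − l(50)) / l(35).
= (194970 − 181258) / 196176 = 13712 / 196176 = 0.069896.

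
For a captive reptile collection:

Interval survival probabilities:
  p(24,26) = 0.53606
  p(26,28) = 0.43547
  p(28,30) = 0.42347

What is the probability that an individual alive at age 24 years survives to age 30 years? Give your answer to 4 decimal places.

The overall survival probability is 0.53606 × 0.43547 × 0.42347.
= 0.098854.

0.0989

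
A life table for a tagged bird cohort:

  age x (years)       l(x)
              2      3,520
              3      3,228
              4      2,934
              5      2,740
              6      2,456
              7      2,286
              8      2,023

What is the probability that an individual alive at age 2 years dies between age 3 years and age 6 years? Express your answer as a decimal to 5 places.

0.21932

This is the probability of reaching 3 but not 6, conditional on being alive at 2: (l(3) − l(6)) / l(2).
= (3,228 − 2,456) / 3,520 = 772 / 3,520 = 0.219318.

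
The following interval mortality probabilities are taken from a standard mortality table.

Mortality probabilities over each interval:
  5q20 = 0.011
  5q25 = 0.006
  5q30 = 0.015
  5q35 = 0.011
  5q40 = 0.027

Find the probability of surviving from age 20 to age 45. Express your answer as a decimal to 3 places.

Chaining the interval survival probabilities: (1 − 0.011) × (1 − 0.006) × (1 − 0.015) × (1 − 0.011) × (1 − 0.027).
= 0.989 × 0.994 × 0.985 × 0.989 × 0.973 = 0.931811.

0.932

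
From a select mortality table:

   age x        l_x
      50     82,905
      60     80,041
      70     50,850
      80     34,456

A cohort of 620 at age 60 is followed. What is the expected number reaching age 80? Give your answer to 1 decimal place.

The relevant probability is 34,456/80,041 = 0.430479.
Expected number = 620 × 0.430479 = 266.9.

266.9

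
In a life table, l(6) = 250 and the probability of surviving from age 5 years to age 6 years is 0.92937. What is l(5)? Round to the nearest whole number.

l(5) = l(6) / p = 250 / 0.92937 = 269.

269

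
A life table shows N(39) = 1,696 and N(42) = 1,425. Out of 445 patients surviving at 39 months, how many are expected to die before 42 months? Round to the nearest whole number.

71

The relevant probability is 1 − 1,425/1,696 = 0.159788.
Expected number = 445 × 0.159788 = 71.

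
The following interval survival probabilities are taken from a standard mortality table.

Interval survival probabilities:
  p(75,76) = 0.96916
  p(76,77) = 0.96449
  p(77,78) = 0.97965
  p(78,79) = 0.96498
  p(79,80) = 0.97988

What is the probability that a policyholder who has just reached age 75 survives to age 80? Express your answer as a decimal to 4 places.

The overall survival probability is 0.96916 × 0.96449 × 0.97965 × 0.96498 × 0.97988.
= 0.865875.

0.8659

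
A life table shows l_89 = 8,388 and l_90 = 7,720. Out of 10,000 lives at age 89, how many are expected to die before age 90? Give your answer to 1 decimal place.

The relevant probability is 1 − 7,720/8,388 = 0.079638.
Expected number = 10,000 × 0.079638 = 796.4.

796.4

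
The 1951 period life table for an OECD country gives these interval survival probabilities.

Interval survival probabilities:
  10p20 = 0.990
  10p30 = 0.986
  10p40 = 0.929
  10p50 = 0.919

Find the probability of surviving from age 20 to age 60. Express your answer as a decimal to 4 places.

0.8334

The overall survival probability is 0.990 × 0.986 × 0.929 × 0.919.
= 0.833381.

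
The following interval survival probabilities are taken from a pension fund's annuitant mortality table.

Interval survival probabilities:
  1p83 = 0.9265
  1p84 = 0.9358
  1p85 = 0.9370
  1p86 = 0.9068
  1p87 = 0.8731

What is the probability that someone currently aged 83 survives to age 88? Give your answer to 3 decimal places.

Chaining the interval survival probabilities: 0.9265 × 0.9358 × 0.9370 × 0.9068 × 0.8731.
= 0.643196.

0.643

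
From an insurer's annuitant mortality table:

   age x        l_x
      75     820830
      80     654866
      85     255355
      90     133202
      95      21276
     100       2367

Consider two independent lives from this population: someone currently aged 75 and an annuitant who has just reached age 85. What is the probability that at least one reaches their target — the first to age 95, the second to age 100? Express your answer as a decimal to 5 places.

0.03495

p₁ = l_95/l_75 = 21276/820830 = 0.025920; p₂ = l_100/l_85 = 2367/255355 = 0.009269.
P(at least one) = 1 − (1−p₁)(1−p₂) = 1 − 0.974080 × 0.990731 = 0.034949.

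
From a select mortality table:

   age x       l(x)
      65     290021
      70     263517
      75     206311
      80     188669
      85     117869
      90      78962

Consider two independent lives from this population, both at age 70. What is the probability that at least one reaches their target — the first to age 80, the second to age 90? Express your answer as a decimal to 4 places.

p₁ = l(80)/l(70) = 188669/263517 = 0.715965; p₂ = l(90)/l(70) = 78962/263517 = 0.299647.
P(at least one) = 1 − (1−p₁)(1−p₂) = 1 − 0.284035 × 0.700353 = 0.801075.

0.8011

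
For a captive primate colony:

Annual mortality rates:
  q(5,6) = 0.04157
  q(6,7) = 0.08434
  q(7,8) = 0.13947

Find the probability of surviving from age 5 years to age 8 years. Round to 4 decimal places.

0.7552

The overall survival probability is (1 − 0.04157) × (1 − 0.08434) × (1 − 0.13947).
= 0.95843 × 0.91566 × 0.86053 = 0.755198.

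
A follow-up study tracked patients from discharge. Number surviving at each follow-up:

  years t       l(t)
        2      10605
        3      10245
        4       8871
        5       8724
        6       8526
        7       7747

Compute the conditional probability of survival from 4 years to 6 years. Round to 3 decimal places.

0.961

The conditional survival probability is l(6)/l(4) = 8526/8871 = 0.961109.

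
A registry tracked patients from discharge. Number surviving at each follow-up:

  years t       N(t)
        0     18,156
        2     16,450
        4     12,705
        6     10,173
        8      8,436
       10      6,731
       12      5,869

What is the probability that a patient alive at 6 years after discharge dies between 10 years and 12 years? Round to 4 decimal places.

0.0847

This is the probability of reaching 10 but not 12, conditional on being alive at 6: (N(10) − N(12)) / N(6).
= (6,731 − 5,869) / 10,173 = 862 / 10,173 = 0.084734.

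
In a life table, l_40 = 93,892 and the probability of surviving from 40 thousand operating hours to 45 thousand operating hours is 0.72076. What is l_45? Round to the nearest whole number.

l_45 = l_40 × p = 93,892 × 0.72076 = 67674.

67674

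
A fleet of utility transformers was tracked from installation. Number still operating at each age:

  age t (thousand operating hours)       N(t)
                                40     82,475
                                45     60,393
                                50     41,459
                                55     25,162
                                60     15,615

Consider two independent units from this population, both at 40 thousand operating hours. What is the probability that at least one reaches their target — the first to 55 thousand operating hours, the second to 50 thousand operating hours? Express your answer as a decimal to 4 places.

0.6544

p₁ = N(55)/N(40) = 25,162/82,475 = 0.305086; p₂ = N(50)/N(40) = 41,459/82,475 = 0.502686.
P(at least one) = 1 − (1−p₁)(1−p₂) = 1 − 0.694914 × 0.497314 = 0.654410.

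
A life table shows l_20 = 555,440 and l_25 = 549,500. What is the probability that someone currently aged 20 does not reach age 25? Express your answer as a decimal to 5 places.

0.01069

P(die before 25 | alive at 20) = 1 − l_25/l_20 = 1 − 549,500/555,440 = (5,940)/555,440 = 0.010694.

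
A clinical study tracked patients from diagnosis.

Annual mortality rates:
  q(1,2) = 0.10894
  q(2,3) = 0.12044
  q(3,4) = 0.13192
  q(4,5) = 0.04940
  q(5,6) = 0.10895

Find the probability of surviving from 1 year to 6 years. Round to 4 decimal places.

0.5763

P(survive 1→6) = (1 − 0.10894) × (1 − 0.12044) × (1 − 0.13192) × (1 − 0.04940) × (1 − 0.10895).
= 0.89106 × 0.87956 × 0.86808 × 0.95060 × 0.89105 = 0.576278.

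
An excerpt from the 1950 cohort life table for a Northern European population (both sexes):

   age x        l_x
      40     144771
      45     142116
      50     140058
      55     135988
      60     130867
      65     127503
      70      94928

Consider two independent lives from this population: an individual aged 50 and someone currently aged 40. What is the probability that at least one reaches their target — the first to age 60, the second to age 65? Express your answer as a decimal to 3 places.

p₁ = l_60/l_50 = 130867/140058 = 0.934377; p₂ = l_65/l_40 = 127503/144771 = 0.880722.
P(at least one) = 1 − (1−p₁)(1−p₂) = 1 − 0.065623 × 0.119278 = 0.992173.

0.992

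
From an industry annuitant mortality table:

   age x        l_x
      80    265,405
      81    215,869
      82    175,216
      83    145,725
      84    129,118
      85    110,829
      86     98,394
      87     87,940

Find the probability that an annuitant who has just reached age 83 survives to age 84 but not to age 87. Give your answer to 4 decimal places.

We want 1|3q83 = (l_84 − l_87)/l_83.
This is the probability of reaching 84 but not 87, conditional on being alive at 83: (l_84 − l_87) / l_83.
= (129,118 − 87,940) / 145,725 = 41,178 / 145,725 = 0.282573.

0.2826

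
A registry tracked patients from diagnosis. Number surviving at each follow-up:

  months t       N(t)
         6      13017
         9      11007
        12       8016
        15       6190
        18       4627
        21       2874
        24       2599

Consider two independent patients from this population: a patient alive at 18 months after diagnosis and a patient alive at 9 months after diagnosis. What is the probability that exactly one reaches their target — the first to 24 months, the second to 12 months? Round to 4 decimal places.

0.4718

p₁ = N(24)/N(18) = 2599/4627 = 0.561703; p₂ = N(12)/N(9) = 8016/11007 = 0.728264.
P(exactly one) = p₁(1−p₂) + (1−p₁)p₂ = 0.152635 + 0.319196 = 0.471831.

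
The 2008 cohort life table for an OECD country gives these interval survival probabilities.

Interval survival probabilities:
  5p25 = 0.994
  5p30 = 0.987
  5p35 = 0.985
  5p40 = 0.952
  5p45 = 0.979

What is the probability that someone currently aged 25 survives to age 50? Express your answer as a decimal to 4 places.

0.9007

Chaining the interval survival probabilities: 0.994 × 0.987 × 0.985 × 0.952 × 0.979.
= 0.900657.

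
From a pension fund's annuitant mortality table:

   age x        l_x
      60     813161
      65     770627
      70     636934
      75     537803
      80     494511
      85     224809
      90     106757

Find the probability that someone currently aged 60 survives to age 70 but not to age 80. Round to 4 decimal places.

We want 10|10q60 = (l_70 − l_80)/l_60.
This is the probability of reaching 70 but not 80, conditional on being alive at 60: (l_70 − l_80) / l_60.
= (636934 − 494511) / 813161 = 142423 / 813161 = 0.175147.

0.1751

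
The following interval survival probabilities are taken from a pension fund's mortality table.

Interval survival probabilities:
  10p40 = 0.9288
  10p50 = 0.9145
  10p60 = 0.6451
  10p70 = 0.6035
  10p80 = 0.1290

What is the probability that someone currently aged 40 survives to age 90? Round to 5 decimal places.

0.04266

The overall survival probability is 0.9288 × 0.9145 × 0.6451 × 0.6035 × 0.1290.
= 0.042658.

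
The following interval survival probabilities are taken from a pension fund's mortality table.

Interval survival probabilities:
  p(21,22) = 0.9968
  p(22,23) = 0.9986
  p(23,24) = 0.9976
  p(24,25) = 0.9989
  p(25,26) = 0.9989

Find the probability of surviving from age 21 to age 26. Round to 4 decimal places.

0.9908

Chaining the interval survival probabilities: 0.9968 × 0.9986 × 0.9976 × 0.9989 × 0.9989.
= 0.990832.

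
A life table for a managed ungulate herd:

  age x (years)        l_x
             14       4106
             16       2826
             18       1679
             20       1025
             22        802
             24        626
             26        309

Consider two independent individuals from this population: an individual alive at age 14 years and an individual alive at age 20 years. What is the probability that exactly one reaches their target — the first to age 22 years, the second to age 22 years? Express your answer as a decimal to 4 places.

0.6721

p₁ = l_22/l_14 = 802/4106 = 0.195324; p₂ = l_22/l_20 = 802/1025 = 0.782439.
P(exactly one) = p₁(1−p₂) + (1−p₁)p₂ = 0.042495 + 0.629610 = 0.672105.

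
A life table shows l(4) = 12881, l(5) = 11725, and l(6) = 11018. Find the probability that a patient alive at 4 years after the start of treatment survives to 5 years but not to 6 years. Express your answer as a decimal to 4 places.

0.0549

This is the probability of reaching 5 but not 6, conditional on being alive at 4: (l(5) − l(6)) / l(4).
= (11725 − 11018) / 12881 = 707 / 12881 = 0.054887.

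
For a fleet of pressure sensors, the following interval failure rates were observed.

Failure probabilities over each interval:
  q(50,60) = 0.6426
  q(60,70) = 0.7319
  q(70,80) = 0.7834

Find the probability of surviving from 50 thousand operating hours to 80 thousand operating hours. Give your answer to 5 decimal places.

0.02075

The overall survival probability is (1 − 0.6426) × (1 − 0.7319) × (1 − 0.7834).
= 0.3574 × 0.2681 × 0.2166 = 0.020754.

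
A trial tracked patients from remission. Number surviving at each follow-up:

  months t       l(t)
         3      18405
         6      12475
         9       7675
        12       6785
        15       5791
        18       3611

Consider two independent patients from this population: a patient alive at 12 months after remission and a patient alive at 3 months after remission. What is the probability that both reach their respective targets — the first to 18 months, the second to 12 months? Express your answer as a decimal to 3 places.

p₁ = l(18)/l(12) = 3611/6785 = 0.532203; p₂ = l(12)/l(3) = 6785/18405 = 0.368650.
P(both) = p₁ × p₂ = 0.532203 × 0.368650 = 0.196197.

0.196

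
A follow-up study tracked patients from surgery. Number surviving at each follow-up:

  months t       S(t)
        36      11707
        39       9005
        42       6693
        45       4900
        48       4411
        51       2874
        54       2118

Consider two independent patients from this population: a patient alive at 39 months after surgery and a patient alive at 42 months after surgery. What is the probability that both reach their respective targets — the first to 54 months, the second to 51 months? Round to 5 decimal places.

p₁ = S(54)/S(39) = 2118/9005 = 0.235203; p₂ = S(51)/S(42) = 2874/6693 = 0.429404.
P(both) = p₁ × p₂ = 0.235203 × 0.429404 = 0.100997.

0.10100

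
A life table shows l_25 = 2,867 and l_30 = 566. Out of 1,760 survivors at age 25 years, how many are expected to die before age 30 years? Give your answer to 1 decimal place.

1412.5

The relevant probability is 1 − 566/2,867 = 0.802581.
Expected number = 1,760 × 0.802581 = 1412.5.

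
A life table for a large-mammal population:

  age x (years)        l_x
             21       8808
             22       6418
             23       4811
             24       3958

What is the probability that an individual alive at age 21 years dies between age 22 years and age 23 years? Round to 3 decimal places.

0.182

This is the probability of reaching 22 but not 23, conditional on being alive at 21: (l_22 − l_23) / l_21.
= (6418 − 4811) / 8808 = 1607 / 8808 = 0.182448.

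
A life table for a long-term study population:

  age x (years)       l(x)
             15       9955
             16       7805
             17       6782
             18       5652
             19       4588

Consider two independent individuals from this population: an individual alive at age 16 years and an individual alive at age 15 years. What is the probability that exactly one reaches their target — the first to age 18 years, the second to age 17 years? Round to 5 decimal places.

p₁ = l(18)/l(16) = 5652/7805 = 0.724151; p₂ = l(17)/l(15) = 6782/9955 = 0.681266.
P(exactly one) = p₁(1−p₂) + (1−p₁)p₂ = 0.230812 + 0.187927 = 0.418738.

0.41874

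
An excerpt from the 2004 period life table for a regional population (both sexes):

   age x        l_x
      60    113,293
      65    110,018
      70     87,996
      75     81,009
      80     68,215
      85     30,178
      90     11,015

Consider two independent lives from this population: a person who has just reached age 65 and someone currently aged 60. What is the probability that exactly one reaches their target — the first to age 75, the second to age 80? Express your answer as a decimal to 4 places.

p₁ = l_75/l_65 = 81,009/110,018 = 0.736325; p₂ = l_80/l_60 = 68,215/113,293 = 0.602111.
P(exactly one) = p₁(1−p₂) + (1−p₁)p₂ = 0.292976 + 0.158762 = 0.451737.

0.4517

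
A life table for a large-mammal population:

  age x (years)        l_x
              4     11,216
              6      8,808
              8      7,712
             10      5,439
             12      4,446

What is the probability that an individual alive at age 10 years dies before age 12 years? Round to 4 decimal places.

P(die before 12 | alive at 10) = 1 − l_12/l_10 = 1 − 4,446/5,439 = (993)/5,439 = 0.182570.

0.1826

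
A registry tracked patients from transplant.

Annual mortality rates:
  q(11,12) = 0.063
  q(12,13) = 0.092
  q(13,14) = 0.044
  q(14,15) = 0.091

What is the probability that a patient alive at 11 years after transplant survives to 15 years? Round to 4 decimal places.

0.7393

P(survive 11→15) = (1 − 0.063) × (1 − 0.092) × (1 − 0.044) × (1 − 0.091).
= 0.937 × 0.908 × 0.956 × 0.909 = 0.739345.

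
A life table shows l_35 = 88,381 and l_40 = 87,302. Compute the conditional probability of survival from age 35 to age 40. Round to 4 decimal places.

We want 5p35 = l_40/l_35.
The conditional survival probability is l_40/l_35 = 87,302/88,381 = 0.987791.

0.9878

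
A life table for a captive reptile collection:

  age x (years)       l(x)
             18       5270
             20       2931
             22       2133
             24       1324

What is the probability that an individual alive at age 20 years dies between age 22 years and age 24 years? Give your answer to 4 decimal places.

This is the probability of reaching 22 but not 24, conditional on being alive at 20: (l(22) − l(24)) / l(20).
= (2133 − 1324) / 2931 = 809 / 2931 = 0.276015.

0.2760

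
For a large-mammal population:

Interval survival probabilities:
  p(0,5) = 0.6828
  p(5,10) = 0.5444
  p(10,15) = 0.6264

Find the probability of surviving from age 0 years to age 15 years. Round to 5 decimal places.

0.23284

Chaining the interval survival probabilities: 0.6828 × 0.5444 × 0.6264.
= 0.232843.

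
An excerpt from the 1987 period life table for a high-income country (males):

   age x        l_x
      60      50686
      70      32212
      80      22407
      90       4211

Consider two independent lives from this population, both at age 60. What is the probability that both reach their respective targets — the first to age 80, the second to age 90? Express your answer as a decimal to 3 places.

p₁ = l_80/l_60 = 22407/50686 = 0.442075; p₂ = l_90/l_60 = 4211/50686 = 0.083080.
P(both) = p₁ × p₂ = 0.442075 × 0.083080 = 0.036728.

0.037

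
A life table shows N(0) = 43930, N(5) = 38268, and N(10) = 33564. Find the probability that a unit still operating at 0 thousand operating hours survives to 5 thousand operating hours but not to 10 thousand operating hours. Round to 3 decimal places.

0.107

This is the probability of reaching 5 but not 10, conditional on being operational at 0: (N(5) − N(10)) / N(0).
= (38268 − 33564) / 43930 = 4704 / 43930 = 0.107079.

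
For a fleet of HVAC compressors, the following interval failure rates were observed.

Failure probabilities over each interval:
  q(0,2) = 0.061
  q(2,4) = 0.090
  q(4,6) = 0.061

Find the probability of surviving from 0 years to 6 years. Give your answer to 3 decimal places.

0.802

Chaining the interval survival probabilities: (1 − 0.061) × (1 − 0.090) × (1 − 0.061).
= 0.939 × 0.910 × 0.939 = 0.802366.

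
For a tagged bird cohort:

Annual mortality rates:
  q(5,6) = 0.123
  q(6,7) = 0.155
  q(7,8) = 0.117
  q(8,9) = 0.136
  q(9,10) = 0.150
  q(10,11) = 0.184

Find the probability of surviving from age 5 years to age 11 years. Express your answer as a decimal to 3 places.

Chaining the interval survival probabilities: (1 − 0.123) × (1 − 0.155) × (1 − 0.117) × (1 − 0.136) × (1 − 0.150) × (1 − 0.184).
= 0.877 × 0.845 × 0.883 × 0.864 × 0.850 × 0.816 = 0.392139.

0.392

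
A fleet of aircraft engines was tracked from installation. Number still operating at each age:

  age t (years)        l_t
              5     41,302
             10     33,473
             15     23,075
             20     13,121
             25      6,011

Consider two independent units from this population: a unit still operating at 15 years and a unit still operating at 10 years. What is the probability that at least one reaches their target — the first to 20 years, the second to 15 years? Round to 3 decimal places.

0.866

p₁ = l_20/l_15 = 13,121/23,075 = 0.568624; p₂ = l_15/l_10 = 23,075/33,473 = 0.689362.
P(at least one) = 1 − (1−p₁)(1−p₂) = 1 − 0.431376 × 0.310638 = 0.865998.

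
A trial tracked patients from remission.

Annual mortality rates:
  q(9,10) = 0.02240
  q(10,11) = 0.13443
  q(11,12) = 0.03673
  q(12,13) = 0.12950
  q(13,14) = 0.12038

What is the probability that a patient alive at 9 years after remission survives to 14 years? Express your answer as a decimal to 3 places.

The overall survival probability is (1 − 0.02240) × (1 − 0.13443) × (1 − 0.03673) × (1 − 0.12950) × (1 − 0.12038).
= 0.97760 × 0.86557 × 0.96327 × 0.87050 × 0.87962 = 0.624130.

0.624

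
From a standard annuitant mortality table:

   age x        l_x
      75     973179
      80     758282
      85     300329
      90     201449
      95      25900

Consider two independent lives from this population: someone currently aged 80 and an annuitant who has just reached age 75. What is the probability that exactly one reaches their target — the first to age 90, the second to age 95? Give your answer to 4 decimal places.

p₁ = l_90/l_80 = 201449/758282 = 0.265665; p₂ = l_95/l_75 = 25900/973179 = 0.026614.
P(exactly one) = p₁(1−p₂) + (1−p₁)p₂ = 0.258595 + 0.019544 = 0.278138.

0.2781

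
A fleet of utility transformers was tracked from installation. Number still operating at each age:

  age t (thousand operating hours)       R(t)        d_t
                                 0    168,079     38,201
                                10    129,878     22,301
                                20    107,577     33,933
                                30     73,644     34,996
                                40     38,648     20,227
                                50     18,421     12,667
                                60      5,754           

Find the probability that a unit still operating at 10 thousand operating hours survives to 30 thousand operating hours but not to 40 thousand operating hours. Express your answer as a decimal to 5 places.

This is the probability of reaching 30 but not 40, conditional on being operational at 10: (R(30) − R(40)) / R(10).
= (73,644 − 38,648) / 129,878 = 34,996 / 129,878 = 0.269453.

0.26945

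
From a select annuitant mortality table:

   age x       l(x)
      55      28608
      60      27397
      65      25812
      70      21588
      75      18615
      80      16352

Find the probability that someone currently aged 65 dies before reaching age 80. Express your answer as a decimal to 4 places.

0.3665

P(die before 80 | alive at 65) = 1 − l(80)/l(65) = 1 − 16352/25812 = (9460)/25812 = 0.366496.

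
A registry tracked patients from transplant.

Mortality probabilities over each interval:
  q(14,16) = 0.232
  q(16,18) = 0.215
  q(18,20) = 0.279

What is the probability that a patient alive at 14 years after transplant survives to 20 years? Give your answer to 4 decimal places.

P(survive 14→20) = (1 − 0.232) × (1 − 0.215) × (1 − 0.279).
= 0.768 × 0.785 × 0.721 = 0.434676.

0.4347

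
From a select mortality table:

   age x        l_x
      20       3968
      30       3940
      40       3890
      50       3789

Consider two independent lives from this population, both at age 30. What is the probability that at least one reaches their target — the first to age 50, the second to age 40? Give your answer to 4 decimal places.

0.9995

p₁ = l_50/l_30 = 3789/3940 = 0.961675; p₂ = l_40/l_30 = 3890/3940 = 0.987310.
P(at least one) = 1 − (1−p₁)(1−p₂) = 1 − 0.038325 × 0.012690 = 0.999514.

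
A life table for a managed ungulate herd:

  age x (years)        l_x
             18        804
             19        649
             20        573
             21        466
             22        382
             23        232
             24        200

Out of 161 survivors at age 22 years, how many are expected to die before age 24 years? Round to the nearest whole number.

The relevant probability is 1 − 200/382 = 0.476440.
Expected number = 161 × 0.476440 = 77.

77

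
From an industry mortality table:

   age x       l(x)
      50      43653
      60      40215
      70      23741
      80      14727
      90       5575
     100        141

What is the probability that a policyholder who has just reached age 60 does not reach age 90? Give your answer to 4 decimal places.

0.8614

P(die before 90 | alive at 60) = 1 − l(90)/l(60) = 1 − 5575/40215 = (34640)/40215 = 0.861370.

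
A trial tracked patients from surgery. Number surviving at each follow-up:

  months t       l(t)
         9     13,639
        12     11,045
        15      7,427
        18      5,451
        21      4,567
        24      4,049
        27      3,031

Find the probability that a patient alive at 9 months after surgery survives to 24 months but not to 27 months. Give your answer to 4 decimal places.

0.0746

This is the probability of reaching 24 but not 27, conditional on being alive at 9: (l(24) − l(27)) / l(9).
= (4,049 − 3,031) / 13,639 = 1,018 / 13,639 = 0.074639.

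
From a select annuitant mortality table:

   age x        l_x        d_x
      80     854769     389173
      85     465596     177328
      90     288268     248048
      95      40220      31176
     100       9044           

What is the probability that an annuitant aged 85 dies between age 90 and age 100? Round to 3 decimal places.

0.600

We want 5|10q85 = (l_90 − l_100)/l_85.
This is the probability of reaching 90 but not 100, conditional on being alive at 85: (l_90 − l_100) / l_85.
= (288268 − 9044) / 465596 = 279224 / 465596 = 0.599713.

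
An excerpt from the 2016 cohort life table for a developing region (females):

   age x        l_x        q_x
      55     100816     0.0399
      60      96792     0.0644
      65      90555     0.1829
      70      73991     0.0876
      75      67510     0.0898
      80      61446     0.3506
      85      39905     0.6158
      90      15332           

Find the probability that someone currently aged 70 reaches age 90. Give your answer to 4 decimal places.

0.2072

The conditional survival probability is l_90/l_70 = 15332/73991 = 0.207214.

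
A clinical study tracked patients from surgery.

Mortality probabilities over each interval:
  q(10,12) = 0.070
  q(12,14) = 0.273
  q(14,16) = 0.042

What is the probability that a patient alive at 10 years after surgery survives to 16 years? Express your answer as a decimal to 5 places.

0.64771

Survival from 10 to 16 is the product of surviving each interval: (1 − 0.070) × (1 − 0.273) × (1 − 0.042).
= 0.930 × 0.727 × 0.958 = 0.647713.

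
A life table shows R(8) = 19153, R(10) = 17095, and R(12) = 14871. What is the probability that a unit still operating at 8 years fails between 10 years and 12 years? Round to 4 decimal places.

This is the probability of reaching 10 but not 12, conditional on being operational at 8: (R(10) − R(12)) / R(8).
= (17095 − 14871) / 19153 = 2224 / 19153 = 0.116118.

0.1161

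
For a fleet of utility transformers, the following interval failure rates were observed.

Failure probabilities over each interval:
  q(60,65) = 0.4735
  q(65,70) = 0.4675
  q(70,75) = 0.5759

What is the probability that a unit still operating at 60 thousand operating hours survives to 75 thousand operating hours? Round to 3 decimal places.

0.119

Survival from 60 to 75 is the product of surviving each interval: (1 − 0.4735) × (1 − 0.4675) × (1 − 0.5759).
= 0.5265 × 0.5325 × 0.4241 = 0.118901.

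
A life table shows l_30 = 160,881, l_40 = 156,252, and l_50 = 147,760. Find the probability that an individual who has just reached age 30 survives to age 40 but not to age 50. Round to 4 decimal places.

We want 10|10q30 = (l_40 − l_50)/l_30.
This is the probability of reaching 40 but not 50, conditional on being alive at 30: (l_40 − l_50) / l_30.
= (156,252 − 147,760) / 160,881 = 8,492 / 160,881 = 0.052784.

0.0528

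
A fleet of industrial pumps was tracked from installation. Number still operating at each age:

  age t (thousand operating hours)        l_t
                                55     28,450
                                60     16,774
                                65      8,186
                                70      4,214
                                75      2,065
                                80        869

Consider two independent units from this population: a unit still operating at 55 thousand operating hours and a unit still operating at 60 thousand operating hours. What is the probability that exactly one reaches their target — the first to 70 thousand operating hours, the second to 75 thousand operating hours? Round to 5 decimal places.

p₁ = l_70/l_55 = 4,214/28,450 = 0.148120; p₂ = l_75/l_60 = 2,065/16,774 = 0.123107.
P(exactly one) = p₁(1−p₂) + (1−p₁)p₂ = 0.129885 + 0.104872 = 0.234758.

0.23476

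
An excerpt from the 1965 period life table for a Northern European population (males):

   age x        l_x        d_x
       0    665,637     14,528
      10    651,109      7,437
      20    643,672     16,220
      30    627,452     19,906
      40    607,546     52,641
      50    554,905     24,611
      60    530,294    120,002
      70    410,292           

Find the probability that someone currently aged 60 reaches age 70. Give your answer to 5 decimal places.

0.77371

The conditional survival probability is l_70/l_60 = 410,292/530,294 = 0.773707.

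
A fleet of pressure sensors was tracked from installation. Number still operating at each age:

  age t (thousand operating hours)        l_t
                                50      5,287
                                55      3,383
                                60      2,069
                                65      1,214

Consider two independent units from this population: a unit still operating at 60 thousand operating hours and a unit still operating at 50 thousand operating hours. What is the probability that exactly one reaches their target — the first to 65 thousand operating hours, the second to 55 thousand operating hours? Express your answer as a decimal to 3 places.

0.476

p₁ = l_65/l_60 = 1,214/2,069 = 0.586757; p₂ = l_55/l_50 = 3,383/5,287 = 0.639871.
P(exactly one) = p₁(1−p₂) + (1−p₁)p₂ = 0.211308 + 0.264422 = 0.475730.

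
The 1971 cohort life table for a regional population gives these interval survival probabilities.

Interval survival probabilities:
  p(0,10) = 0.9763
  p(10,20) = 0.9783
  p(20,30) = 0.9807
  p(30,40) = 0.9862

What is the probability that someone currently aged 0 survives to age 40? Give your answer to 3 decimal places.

0.924

P(survive 0→40) = 0.9763 × 0.9783 × 0.9807 × 0.9862.
= 0.923754.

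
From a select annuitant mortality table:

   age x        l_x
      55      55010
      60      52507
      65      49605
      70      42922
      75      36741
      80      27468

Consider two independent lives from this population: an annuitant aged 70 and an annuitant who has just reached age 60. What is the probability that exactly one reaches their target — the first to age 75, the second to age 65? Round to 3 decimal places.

p₁ = l_75/l_70 = 36741/42922 = 0.855995; p₂ = l_65/l_60 = 49605/52507 = 0.944731.
P(exactly one) = p₁(1−p₂) + (1−p₁)p₂ = 0.047310 + 0.136046 = 0.183356.

0.183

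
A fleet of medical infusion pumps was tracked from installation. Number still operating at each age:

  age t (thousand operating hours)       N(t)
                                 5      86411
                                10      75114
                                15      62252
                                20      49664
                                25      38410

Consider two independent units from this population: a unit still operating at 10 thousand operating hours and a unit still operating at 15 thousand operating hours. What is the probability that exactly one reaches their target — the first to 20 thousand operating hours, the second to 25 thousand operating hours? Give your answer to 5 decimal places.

0.46228

p₁ = N(20)/N(10) = 49664/75114 = 0.661182; p₂ = N(25)/N(15) = 38410/62252 = 0.617008.
P(exactly one) = p₁(1−p₂) + (1−p₁)p₂ = 0.253227 + 0.209053 = 0.462281.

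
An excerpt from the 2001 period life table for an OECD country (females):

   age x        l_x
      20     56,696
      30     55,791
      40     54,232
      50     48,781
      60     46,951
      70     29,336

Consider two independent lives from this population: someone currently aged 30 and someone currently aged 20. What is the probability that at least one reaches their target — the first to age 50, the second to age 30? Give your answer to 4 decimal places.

0.9980

p₁ = l_50/l_30 = 48,781/55,791 = 0.874352; p₂ = l_30/l_20 = 55,791/56,696 = 0.984038.
P(at least one) = 1 − (1−p₁)(1−p₂) = 1 − 0.125648 × 0.015962 = 0.997994.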